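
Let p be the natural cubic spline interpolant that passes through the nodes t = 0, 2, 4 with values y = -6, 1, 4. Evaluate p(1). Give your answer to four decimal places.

Put M_i = p'' at the i-th knot. Here h = (2, 2) and Δ = (7/2, 3/2), so the interior equations h_(i-1)·M_(i-1) + 2(h_(i-1)+h_i)·M_i + h_i·M_(i+1) = 6(Δ_i − Δ_(i-1)) read
  2·M_0 + 8·M_1 + 2·M_2 = 6(Δ_1 - Δ_0) = -12
Natural end conditions: M_0 = M_2 = 0.
Solving the tridiagonal system: M_0 = 0, M_1 = -3/2, M_2 = 0.
On [0, 2], p(t) = -6 + 4·t + 0·t² - 1/8·t³.
With t = 1: p(1) = -17/8.

-2.1250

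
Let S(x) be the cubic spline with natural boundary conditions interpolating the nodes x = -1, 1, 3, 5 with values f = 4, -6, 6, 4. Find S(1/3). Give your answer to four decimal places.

-5.1852

With M_i denoting the second derivative at x_i, h_i = 2, 2, 2, and Δ_i = (y_(i+1) − y_i)/h_i = -5, 6, -1:
  2·M_0 + 8·M_1 + 2·M_2 = 6(Δ_1 - Δ_0) = 66
  2·M_1 + 8·M_2 + 2·M_3 = 6(Δ_2 - Δ_1) = -42
Natural end conditions: M_0 = M_3 = 0.
Solving: M_0 = 0, M_1 = 51/5, M_2 = -39/5, M_3 = 0.
On [-1, 1], S(x) = 4 - 42/5·(x + 1) + 0·(x + 1)² + 17/20·(x + 1)³.
With (x + 1) = 4/3: S(1/3) = -140/27.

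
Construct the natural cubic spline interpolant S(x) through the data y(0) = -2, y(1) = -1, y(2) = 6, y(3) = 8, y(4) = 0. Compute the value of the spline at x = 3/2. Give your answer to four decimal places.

Let M_i = S''(x_i). Step sizes h_i = 1, 1, 1, 1; slopes of the chords Δ_i = (y_(i+1) - y_i)/h_i = 1, 7, 2, -8.
  1·M_0 + 4·M_1 + 1·M_2 = 6(Δ_1 - Δ_0) = 36
  1·M_1 + 4·M_2 + 1·M_3 = 6(Δ_2 - Δ_1) = -30
  1·M_2 + 4·M_3 + 1·M_4 = 6(Δ_3 - Δ_2) = -60
Natural end conditions: M_0 = M_4 = 0.
Hence M_0 = 0, M_1 = 75/7, M_2 = -48/7, M_3 = -93/7, M_4 = 0.
On [1, 2], S(x) = -1 + 32/7·(x - 1) + 75/14·(x - 1)² - 41/14·(x - 1)³.
With (x - 1) = 1/2: S(3/2) = 253/112.

2.2589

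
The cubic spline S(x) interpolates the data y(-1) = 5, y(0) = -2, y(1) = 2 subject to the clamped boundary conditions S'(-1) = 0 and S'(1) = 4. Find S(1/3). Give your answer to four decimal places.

-1.7407

With σ_i denoting the second derivative at x_i, h_i = 1, 1, and Δ_i = (y_(i+1) − y_i)/h_i = -7, 4:
  1·σ_0 + 4·σ_1 + 1·σ_2 = 6(Δ_1 - Δ_0) = 66
Clamped end conditions give two more equations: 2h_0·σ_0 + h_0·σ_1 = 6(Δ_0 - S'(-1)) = -42 and h_1·σ_1 + 2h_1·σ_2 = 6(S'(1) - Δ_1) = 0.
Solving: σ_0 = -71/2, σ_1 = 29, σ_2 = -29/2.
On [0, 1], S(x) = -2 - 13/4·x + 29/2·x² - 29/4·x³.
With x = 1/3: S(1/3) = -47/27.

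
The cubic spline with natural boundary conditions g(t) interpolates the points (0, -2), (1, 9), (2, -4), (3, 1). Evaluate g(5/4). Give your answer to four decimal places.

6.7438

Write M_i for g''(x_i). With h_i = 1, 1, 1 and divided differences Δ_i = 11, -13, 5, the continuity of g' gives the tridiagonal system
  1·M_0 + 4·M_1 + 1·M_2 = 6(Δ_1 - Δ_0) = -144
  1·M_1 + 4·M_2 + 1·M_3 = 6(Δ_2 - Δ_1) = 108
Natural end conditions: M_0 = M_3 = 0.
Hence M_0 = 0, M_1 = -228/5, M_2 = 192/5, M_3 = 0.
On [1, 2], g(t) = 9 - 21/5·(t - 1) - 114/5·(t - 1)² + 14·(t - 1)³.
With (t - 1) = 1/4: g(5/4) = 1079/160.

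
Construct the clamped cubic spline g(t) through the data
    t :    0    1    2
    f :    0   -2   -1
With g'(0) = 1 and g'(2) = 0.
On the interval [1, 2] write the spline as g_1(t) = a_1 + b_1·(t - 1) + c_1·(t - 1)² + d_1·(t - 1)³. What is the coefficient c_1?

Let σ_i = g''(x_i). Step sizes h_i = 1, 1; slopes of the chords Δ_i = (y_(i+1) - y_i)/h_i = -2, 1.
  1·σ_0 + 4·σ_1 + 1·σ_2 = 6(Δ_1 - Δ_0) = 18
Clamped end conditions give two more equations: 2h_0·σ_0 + h_0·σ_1 = 6(Δ_0 - g'(0)) = -18 and h_1·σ_1 + 2h_1·σ_2 = 6(g'(2) - Δ_1) = -6.
Hence σ_0 = -14, σ_1 = 10, σ_2 = -8.
On [1, 2], with g_1(t) = a_1 + b_1·(t - 1) + c_1·(t - 1)² + d_1·(t - 1)³: c_1 = σ_1/2 = 5, d_1 = (σ_2 - σ_1)/(6h_1) = -3, b_1 = Δ_1 - h_1(2σ_1 + σ_2)/6 = -1.

5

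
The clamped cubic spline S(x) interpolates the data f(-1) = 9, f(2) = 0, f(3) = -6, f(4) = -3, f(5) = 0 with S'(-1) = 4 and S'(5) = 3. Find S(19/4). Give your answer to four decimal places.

-0.6997

Put σ_i = S'' at the i-th knot. Here h = (3, 1, 1, 1) and Δ = (-3, -6, 3, 3), so the interior equations h_(i-1)·σ_(i-1) + 2(h_(i-1)+h_i)·σ_i + h_i·σ_(i+1) = 6(Δ_i − Δ_(i-1)) read
  3·σ_0 + 8·σ_1 + 1·σ_2 = 6(Δ_1 - Δ_0) = -18
  1·σ_1 + 4·σ_2 + 1·σ_3 = 6(Δ_2 - Δ_1) = 54
  1·σ_2 + 4·σ_3 + 1·σ_4 = 6(Δ_3 - Δ_2) = 0
Clamped end conditions give two more equations: 2h_0·σ_0 + h_0·σ_1 = 6(Δ_0 - S'(-1)) = -42 and h_3·σ_3 + 2h_3·σ_4 = 6(S'(5) - Δ_3) = 0.
Forward elimination and back-substitution give σ_0 = -164/27, σ_1 = -50/27, σ_2 = 406/27, σ_3 = -116/27, σ_4 = 58/27.
On [4, 5], S(x) = -3 + 110/27·(x - 4) - 58/27·(x - 4)² + 29/27·(x - 4)³.
With (x - 4) = 3/4: S(19/4) = -403/576.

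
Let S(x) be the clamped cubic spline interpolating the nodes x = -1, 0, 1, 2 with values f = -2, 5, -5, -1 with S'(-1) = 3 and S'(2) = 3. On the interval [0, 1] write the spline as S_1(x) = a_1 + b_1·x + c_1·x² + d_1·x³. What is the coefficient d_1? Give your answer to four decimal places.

13.4000

Let m_i = S''(x_i). Step sizes h_i = 1, 1, 1; slopes of the chords Δ_i = (y_(i+1) - y_i)/h_i = 7, -10, 4.
  1·m_0 + 4·m_1 + 1·m_2 = 6(Δ_1 - Δ_0) = -102
  1·m_1 + 4·m_2 + 1·m_3 = 6(Δ_2 - Δ_1) = 84
Clamped end conditions give two more equations: 2h_0·m_0 + h_0·m_1 = 6(Δ_0 - S'(-1)) = 24 and h_2·m_2 + 2h_2·m_3 = 6(S'(2) - Δ_2) = -6.
Hence m_0 = 168/5, m_1 = -216/5, m_2 = 186/5, m_3 = -108/5.
On [0, 1], with S_1(x) = a_1 + b_1·x + c_1·x² + d_1·x³: c_1 = m_1/2 = -108/5, d_1 = (m_2 - m_1)/(6h_1) = 67/5, b_1 = Δ_1 - h_1(2m_1 + m_2)/6 = -9/5.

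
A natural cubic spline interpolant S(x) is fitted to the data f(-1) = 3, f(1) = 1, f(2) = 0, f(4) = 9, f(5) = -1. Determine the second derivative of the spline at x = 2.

Write M_i for S''(x_i). With h_i = 2, 1, 2, 1 and divided differences Δ_i = -1, -1, 9/2, -10, the continuity of S' gives the tridiagonal system
  2·M_0 + 6·M_1 + 1·M_2 = 6(Δ_1 - Δ_0) = 0
  1·M_1 + 6·M_2 + 2·M_3 = 6(Δ_2 - Δ_1) = 33
  2·M_2 + 6·M_3 + 1·M_4 = 6(Δ_3 - Δ_2) = -87
Natural end conditions: M_0 = M_4 = 0.
Forward elimination and back-substitution give M_0 = 0, M_1 = -2, M_2 = 12, M_3 = -37/2, M_4 = 0.

12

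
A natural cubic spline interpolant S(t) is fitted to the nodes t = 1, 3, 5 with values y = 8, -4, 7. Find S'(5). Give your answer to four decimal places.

With M_i denoting the second derivative at x_i, h_i = 2, 2, and Δ_i = (y_(i+1) − y_i)/h_i = -6, 11/2:
  2·M_0 + 8·M_1 + 2·M_2 = 6(Δ_1 - Δ_0) = 69
Natural end conditions: M_0 = M_2 = 0.
Hence M_0 = 0, M_1 = 69/8, M_2 = 0.
On [3, 5], S'(t) = b_1 + 2c_1·(t - 3) + 3d_1·(t - 3)² with b_1 = Δ_1 - h_1(2M_1 + M_2)/6 = -1/4, c_1 = M_1/2 = 69/16, d_1 = (M_2 - M_1)/(6h_1) = -23/32. So S'(5) = 67/8.

8.3750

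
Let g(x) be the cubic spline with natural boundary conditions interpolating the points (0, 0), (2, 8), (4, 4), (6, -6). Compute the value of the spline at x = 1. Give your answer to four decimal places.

5.0500

Let M_i = g''(x_i). Step sizes h_i = 2, 2, 2; slopes of the chords Δ_i = (y_(i+1) - y_i)/h_i = 4, -2, -5.
  2·M_0 + 8·M_1 + 2·M_2 = 6(Δ_1 - Δ_0) = -36
  2·M_1 + 8·M_2 + 2·M_3 = 6(Δ_2 - Δ_1) = -18
Natural end conditions: M_0 = M_3 = 0.
Hence M_0 = 0, M_1 = -21/5, M_2 = -6/5, M_3 = 0.
On [0, 2], g(x) = 0 + 27/5·x + 0·x² - 7/20·x³.
With x = 1: g(1) = 101/20.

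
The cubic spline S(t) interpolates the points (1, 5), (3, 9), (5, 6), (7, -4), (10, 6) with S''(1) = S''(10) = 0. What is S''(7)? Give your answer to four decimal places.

With σ_i denoting the second derivative at x_i, h_i = 2, 2, 2, 3, and Δ_i = (y_(i+1) − y_i)/h_i = 2, -3/2, -5, 10/3:
  2·σ_0 + 8·σ_1 + 2·σ_2 = 6(Δ_1 - Δ_0) = -21
  2·σ_1 + 8·σ_2 + 2·σ_3 = 6(Δ_2 - Δ_1) = -21
  2·σ_2 + 10·σ_3 + 3·σ_4 = 6(Δ_3 - Δ_2) = 50
Natural end conditions: σ_0 = σ_4 = 0.
Hence σ_0 = 0, σ_1 = -122/71, σ_2 = -515/142, σ_3 = 813/142, σ_4 = 0.

5.7254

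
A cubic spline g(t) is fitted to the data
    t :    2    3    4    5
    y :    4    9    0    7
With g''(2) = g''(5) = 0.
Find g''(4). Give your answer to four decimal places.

31.2000

Let M_i = g''(x_i). Step sizes h_i = 1, 1, 1; slopes of the chords Δ_i = (y_(i+1) - y_i)/h_i = 5, -9, 7.
  1·M_0 + 4·M_1 + 1·M_2 = 6(Δ_1 - Δ_0) = -84
  1·M_1 + 4·M_2 + 1·M_3 = 6(Δ_2 - Δ_1) = 96
Natural end conditions: M_0 = M_3 = 0.
Hence M_0 = 0, M_1 = -144/5, M_2 = 156/5, M_3 = 0.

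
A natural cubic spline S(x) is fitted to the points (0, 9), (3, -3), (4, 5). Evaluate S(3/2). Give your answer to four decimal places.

Write m_i for S''(x_i). With h_i = 3, 1 and divided differences Δ_i = -4, 8, the continuity of S' gives the tridiagonal system
  3·m_0 + 8·m_1 + 1·m_2 = 6(Δ_1 - Δ_0) = 72
Natural end conditions: m_0 = m_2 = 0.
Hence m_0 = 0, m_1 = 9, m_2 = 0.
On [0, 3], S(x) = 9 - 17/2·x + 0·x² + 1/2·x³.
With x = 3/2: S(3/2) = -33/16.

-2.0625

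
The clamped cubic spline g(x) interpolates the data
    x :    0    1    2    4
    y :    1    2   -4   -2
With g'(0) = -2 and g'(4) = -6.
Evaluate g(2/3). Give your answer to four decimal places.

1.9360

Put M_i = g'' at the i-th knot. Here h = (1, 1, 2) and Δ = (1, -6, 1), so the interior equations h_(i-1)·M_(i-1) + 2(h_(i-1)+h_i)·M_i + h_i·M_(i+1) = 6(Δ_i − Δ_(i-1)) read
  1·M_0 + 4·M_1 + 1·M_2 = 6(Δ_1 - Δ_0) = -42
  1·M_1 + 6·M_2 + 2·M_3 = 6(Δ_2 - Δ_1) = 42
Clamped end conditions give two more equations: 2h_0·M_0 + h_0·M_1 = 6(Δ_0 - g'(0)) = 18 and h_2·M_2 + 2h_2·M_3 = 6(g'(4) - Δ_2) = -42.
Solving: M_0 = 205/11, M_1 = -212/11, M_2 = 181/11, M_3 = -206/11.
On [0, 1], g(x) = 1 - 2·x + 205/22·x² - 139/22·x³.
With x = 2/3: g(2/3) = 575/297.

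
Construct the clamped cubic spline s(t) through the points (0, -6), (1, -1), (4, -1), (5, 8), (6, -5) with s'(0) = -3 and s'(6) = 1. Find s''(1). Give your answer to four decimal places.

Write M_i for s''(x_i). With h_i = 1, 3, 1, 1 and divided differences Δ_i = 5, 0, 9, -13, the continuity of s' gives the tridiagonal system
  1·M_0 + 8·M_1 + 3·M_2 = 6(Δ_1 - Δ_0) = -30
  3·M_1 + 8·M_2 + 1·M_3 = 6(Δ_2 - Δ_1) = 54
  1·M_2 + 4·M_3 + 1·M_4 = 6(Δ_3 - Δ_2) = -132
Clamped end conditions give two more equations: 2h_0·M_0 + h_0·M_1 = 6(Δ_0 - s'(0)) = 48 and h_3·M_3 + 2h_3·M_4 = 6(s'(6) - Δ_3) = 84.
Hence M_0 = 1195/38, M_1 = -283/19, M_2 = 731/38, M_3 = -1049/19, M_4 = 2645/38.

-14.8947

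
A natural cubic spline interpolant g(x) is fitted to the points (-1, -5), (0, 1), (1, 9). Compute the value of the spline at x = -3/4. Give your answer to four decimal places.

-3.6172

With M_i denoting the second derivative at x_i, h_i = 1, 1, and Δ_i = (y_(i+1) − y_i)/h_i = 6, 8:
  1·M_0 + 4·M_1 + 1·M_2 = 6(Δ_1 - Δ_0) = 12
Natural end conditions: M_0 = M_2 = 0.
Solving the tridiagonal system: M_0 = 0, M_1 = 3, M_2 = 0.
On [-1, 0], g(x) = -5 + 11/2·(x + 1) + 0·(x + 1)² + 1/2·(x + 1)³.
With (x + 1) = 1/4: g(-3/4) = -463/128.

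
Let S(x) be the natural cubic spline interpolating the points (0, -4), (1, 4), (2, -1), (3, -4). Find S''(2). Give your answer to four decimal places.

Write m_i for S''(x_i). With h_i = 1, 1, 1 and divided differences Δ_i = 8, -5, -3, the continuity of S' gives the tridiagonal system
  1·m_0 + 4·m_1 + 1·m_2 = 6(Δ_1 - Δ_0) = -78
  1·m_1 + 4·m_2 + 1·m_3 = 6(Δ_2 - Δ_1) = 12
Natural end conditions: m_0 = m_3 = 0.
Forward elimination and back-substitution give m_0 = 0, m_1 = -108/5, m_2 = 42/5, m_3 = 0.

8.4000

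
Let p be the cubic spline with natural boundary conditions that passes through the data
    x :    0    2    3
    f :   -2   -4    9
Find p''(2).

14

Put m_i = p'' at the i-th knot. Here h = (2, 1) and Δ = (-1, 13), so the interior equations h_(i-1)·m_(i-1) + 2(h_(i-1)+h_i)·m_i + h_i·m_(i+1) = 6(Δ_i − Δ_(i-1)) read
  2·m_0 + 6·m_1 + 1·m_2 = 6(Δ_1 - Δ_0) = 84
Natural end conditions: m_0 = m_2 = 0.
Forward elimination and back-substitution give m_0 = 0, m_1 = 14, m_2 = 0.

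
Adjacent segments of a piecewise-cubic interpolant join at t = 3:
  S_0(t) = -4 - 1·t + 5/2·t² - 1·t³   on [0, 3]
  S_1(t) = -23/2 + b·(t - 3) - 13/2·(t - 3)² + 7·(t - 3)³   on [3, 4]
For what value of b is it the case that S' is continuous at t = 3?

S_0'(t) = -1 + 5·t - 3·t², so S_0'(3) = -13. On the right, S_1'(3) = b, so b = -13.

-13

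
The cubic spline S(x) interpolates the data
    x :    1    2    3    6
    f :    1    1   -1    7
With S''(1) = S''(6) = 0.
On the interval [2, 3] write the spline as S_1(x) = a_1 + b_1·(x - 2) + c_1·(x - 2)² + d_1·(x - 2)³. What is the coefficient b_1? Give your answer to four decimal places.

Put m_i = S'' at the i-th knot. Here h = (1, 1, 3) and Δ = (0, -2, 8/3), so the interior equations h_(i-1)·m_(i-1) + 2(h_(i-1)+h_i)·m_i + h_i·m_(i+1) = 6(Δ_i − Δ_(i-1)) read
  1·m_0 + 4·m_1 + 1·m_2 = 6(Δ_1 - Δ_0) = -12
  1·m_1 + 8·m_2 + 3·m_3 = 6(Δ_2 - Δ_1) = 28
Natural end conditions: m_0 = m_3 = 0.
Forward elimination and back-substitution give m_0 = 0, m_1 = -4, m_2 = 4, m_3 = 0.
On [2, 3], with S_1(x) = a_1 + b_1·(x - 2) + c_1·(x - 2)² + d_1·(x - 2)³: c_1 = m_1/2 = -2, d_1 = (m_2 - m_1)/(6h_1) = 4/3, b_1 = Δ_1 - h_1(2m_1 + m_2)/6 = -4/3.

-1.3333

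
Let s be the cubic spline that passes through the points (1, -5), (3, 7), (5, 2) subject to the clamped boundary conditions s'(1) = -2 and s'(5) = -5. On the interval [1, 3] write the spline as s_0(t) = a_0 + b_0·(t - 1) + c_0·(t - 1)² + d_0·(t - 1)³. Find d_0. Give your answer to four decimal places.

-2.4063

Put σ_i = s'' at the i-th knot. Here h = (2, 2) and Δ = (6, -5/2), so the interior equations h_(i-1)·σ_(i-1) + 2(h_(i-1)+h_i)·σ_i + h_i·σ_(i+1) = 6(Δ_i − Δ_(i-1)) read
  2·σ_0 + 8·σ_1 + 2·σ_2 = 6(Δ_1 - Δ_0) = -51
Clamped end conditions give two more equations: 2h_0·σ_0 + h_0·σ_1 = 6(Δ_0 - s'(1)) = 48 and h_1·σ_1 + 2h_1·σ_2 = 6(s'(5) - Δ_1) = -15.
Forward elimination and back-substitution give σ_0 = 141/8, σ_1 = -45/4, σ_2 = 15/8.
On [1, 3], with s_0(t) = a_0 + b_0·(t - 1) + c_0·(t - 1)² + d_0·(t - 1)³: c_0 = σ_0/2 = 141/16, d_0 = (σ_1 - σ_0)/(6h_0) = -77/32, b_0 = Δ_0 - h_0(2σ_0 + σ_1)/6 = -2.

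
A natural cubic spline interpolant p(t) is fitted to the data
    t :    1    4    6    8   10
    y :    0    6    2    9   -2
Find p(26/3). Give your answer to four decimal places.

7.4460

With m_i denoting the second derivative at x_i, h_i = 3, 2, 2, 2, and Δ_i = (y_(i+1) − y_i)/h_i = 2, -2, 7/2, -11/2:
  3·m_0 + 10·m_1 + 2·m_2 = 6(Δ_1 - Δ_0) = -24
  2·m_1 + 8·m_2 + 2·m_3 = 6(Δ_2 - Δ_1) = 33
  2·m_2 + 8·m_3 + 2·m_4 = 6(Δ_3 - Δ_2) = -54
Natural end conditions: m_0 = m_4 = 0.
Solving the tridiagonal system: m_0 = 0, m_1 = -273/71, m_2 = 513/71, m_3 = -1215/142, m_4 = 0.
On [8, 10], p(t) = 9 + 29/142·(t - 8) - 1215/284·(t - 8)² + 405/568·(t - 8)³.
With (t - 8) = 2/3: p(26/3) = 1586/213.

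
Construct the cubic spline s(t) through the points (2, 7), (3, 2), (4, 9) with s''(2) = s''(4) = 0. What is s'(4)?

Let σ_i = s''(x_i). Step sizes h_i = 1, 1; slopes of the chords Δ_i = (y_(i+1) - y_i)/h_i = -5, 7.
  1·σ_0 + 4·σ_1 + 1·σ_2 = 6(Δ_1 - Δ_0) = 72
Natural end conditions: σ_0 = σ_2 = 0.
Hence σ_0 = 0, σ_1 = 18, σ_2 = 0.
On [3, 4], s'(t) = b_1 + 2c_1·(t - 3) + 3d_1·(t - 3)² with b_1 = Δ_1 - h_1(2σ_1 + σ_2)/6 = 1, c_1 = σ_1/2 = 9, d_1 = (σ_2 - σ_1)/(6h_1) = -3. So s'(4) = 10.

10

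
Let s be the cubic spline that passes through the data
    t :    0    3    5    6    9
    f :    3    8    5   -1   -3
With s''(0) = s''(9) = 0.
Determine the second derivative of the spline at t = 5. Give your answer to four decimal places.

-4.9680

Write m_i for s''(x_i). With h_i = 3, 2, 1, 3 and divided differences Δ_i = 5/3, -3/2, -6, -2/3, the continuity of s' gives the tridiagonal system
  3·m_0 + 10·m_1 + 2·m_2 = 6(Δ_1 - Δ_0) = -19
  2·m_1 + 6·m_2 + 1·m_3 = 6(Δ_2 - Δ_1) = -27
  1·m_2 + 8·m_3 + 3·m_4 = 6(Δ_3 - Δ_2) = 32
Natural end conditions: m_0 = m_4 = 0.
Solving the tridiagonal system: m_0 = 0, m_1 = -397/438, m_2 = -1088/219, m_3 = 1012/219, m_4 = 0.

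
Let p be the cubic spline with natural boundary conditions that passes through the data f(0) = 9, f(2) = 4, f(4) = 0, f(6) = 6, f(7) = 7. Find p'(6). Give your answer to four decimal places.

2.2073

With σ_i denoting the second derivative at x_i, h_i = 2, 2, 2, 1, and Δ_i = (y_(i+1) − y_i)/h_i = -5/2, -2, 3, 1:
  2·σ_0 + 8·σ_1 + 2·σ_2 = 6(Δ_1 - Δ_0) = 3
  2·σ_1 + 8·σ_2 + 2·σ_3 = 6(Δ_2 - Δ_1) = 30
  2·σ_2 + 6·σ_3 + 1·σ_4 = 6(Δ_3 - Δ_2) = -12
Natural end conditions: σ_0 = σ_4 = 0.
Solving the tridiagonal system: σ_0 = 0, σ_1 = -69/82, σ_2 = 399/82, σ_3 = -297/82, σ_4 = 0.
On [6, 7], p'(x) = b_3 + 2c_3·(x - 6) + 3d_3·(x - 6)² with b_3 = Δ_3 - h_3(2σ_3 + σ_4)/6 = 181/82, c_3 = σ_3/2 = -297/164, d_3 = (σ_4 - σ_3)/(6h_3) = 99/164. So p'(6) = 181/82.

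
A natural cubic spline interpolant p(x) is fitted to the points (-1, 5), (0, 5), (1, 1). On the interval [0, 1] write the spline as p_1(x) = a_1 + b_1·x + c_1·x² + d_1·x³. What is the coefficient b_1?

-2

With m_i denoting the second derivative at x_i, h_i = 1, 1, and Δ_i = (y_(i+1) − y_i)/h_i = 0, -4:
  1·m_0 + 4·m_1 + 1·m_2 = 6(Δ_1 - Δ_0) = -24
Natural end conditions: m_0 = m_2 = 0.
Solving the tridiagonal system: m_0 = 0, m_1 = -6, m_2 = 0.
On [0, 1], with p_1(x) = a_1 + b_1·x + c_1·x² + d_1·x³: c_1 = m_1/2 = -3, d_1 = (m_2 - m_1)/(6h_1) = 1, b_1 = Δ_1 - h_1(2m_1 + m_2)/6 = -2.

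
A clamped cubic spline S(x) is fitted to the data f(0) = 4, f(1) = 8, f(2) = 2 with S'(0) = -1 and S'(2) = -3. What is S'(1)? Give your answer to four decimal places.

Let M_i = S''(x_i). Step sizes h_i = 1, 1; slopes of the chords Δ_i = (y_(i+1) - y_i)/h_i = 4, -6.
  1·M_0 + 4·M_1 + 1·M_2 = 6(Δ_1 - Δ_0) = -60
Clamped end conditions give two more equations: 2h_0·M_0 + h_0·M_1 = 6(Δ_0 - S'(0)) = 30 and h_1·M_1 + 2h_1·M_2 = 6(S'(2) - Δ_1) = 18.
Forward elimination and back-substitution give M_0 = 29, M_1 = -28, M_2 = 23.
On [1, 2], S'(x) = b_1 + 2c_1·(x - 1) + 3d_1·(x - 1)² with b_1 = Δ_1 - h_1(2M_1 + M_2)/6 = -1/2, c_1 = M_1/2 = -14, d_1 = (M_2 - M_1)/(6h_1) = 17/2. So S'(1) = -1/2.

-0.5000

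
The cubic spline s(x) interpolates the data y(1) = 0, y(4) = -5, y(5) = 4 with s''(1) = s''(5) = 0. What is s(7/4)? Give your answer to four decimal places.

Put σ_i = s'' at the i-th knot. Here h = (3, 1) and Δ = (-5/3, 9), so the interior equations h_(i-1)·σ_(i-1) + 2(h_(i-1)+h_i)·σ_i + h_i·σ_(i+1) = 6(Δ_i − Δ_(i-1)) read
  3·σ_0 + 8·σ_1 + 1·σ_2 = 6(Δ_1 - Δ_0) = 64
Natural end conditions: σ_0 = σ_2 = 0.
Solving: σ_0 = 0, σ_1 = 8, σ_2 = 0.
On [1, 4], s(x) = 0 - 17/3·(x - 1) + 0·(x - 1)² + 4/9·(x - 1)³.
With (x - 1) = 3/4: s(7/4) = -65/16.

-4.0625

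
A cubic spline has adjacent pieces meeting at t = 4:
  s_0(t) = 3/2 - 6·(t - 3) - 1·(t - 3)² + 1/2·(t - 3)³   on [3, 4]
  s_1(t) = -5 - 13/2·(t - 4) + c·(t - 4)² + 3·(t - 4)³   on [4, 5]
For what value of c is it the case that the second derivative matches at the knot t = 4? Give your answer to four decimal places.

s_0''(t) = -2 + 3·(t - 3), so s_0''(4) = 1. On the right, s_1''(4) = 2c, so c = 1/2.

0.5000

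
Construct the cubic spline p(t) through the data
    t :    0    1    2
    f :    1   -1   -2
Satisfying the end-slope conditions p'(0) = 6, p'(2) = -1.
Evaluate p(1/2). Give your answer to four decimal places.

1.1875

Put M_i = p'' at the i-th knot. Here h = (1, 1) and Δ = (-2, -1), so the interior equations h_(i-1)·M_(i-1) + 2(h_(i-1)+h_i)·M_i + h_i·M_(i+1) = 6(Δ_i − Δ_(i-1)) read
  1·M_0 + 4·M_1 + 1·M_2 = 6(Δ_1 - Δ_0) = 6
Clamped end conditions give two more equations: 2h_0·M_0 + h_0·M_1 = 6(Δ_0 - p'(0)) = -48 and h_1·M_1 + 2h_1·M_2 = 6(p'(2) - Δ_1) = 0.
Forward elimination and back-substitution give M_0 = -29, M_1 = 10, M_2 = -5.
On [0, 1], p(t) = 1 + 6·t - 29/2·t² + 13/2·t³.
With t = 1/2: p(1/2) = 19/16.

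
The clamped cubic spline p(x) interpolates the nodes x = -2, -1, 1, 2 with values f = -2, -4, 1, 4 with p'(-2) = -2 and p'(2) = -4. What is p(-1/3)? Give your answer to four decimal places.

-3.8656

With M_i denoting the second derivative at x_i, h_i = 1, 2, 1, and Δ_i = (y_(i+1) − y_i)/h_i = -2, 5/2, 3:
  1·M_0 + 6·M_1 + 2·M_2 = 6(Δ_1 - Δ_0) = 27
  2·M_1 + 6·M_2 + 1·M_3 = 6(Δ_2 - Δ_1) = 3
Clamped end conditions give two more equations: 2h_0·M_0 + h_0·M_1 = 6(Δ_0 - p'(-2)) = 0 and h_2·M_2 + 2h_2·M_3 = 6(p'(2) - Δ_2) = -42.
Forward elimination and back-substitution give M_0 = -67/35, M_1 = 134/35, M_2 = 104/35, M_3 = -787/35.
On [-1, 1], p(x) = -4 - 73/70·(x + 1) + 67/35·(x + 1)² - 1/14·(x + 1)³.
With (x + 1) = 2/3: p(-1/3) = -3653/945.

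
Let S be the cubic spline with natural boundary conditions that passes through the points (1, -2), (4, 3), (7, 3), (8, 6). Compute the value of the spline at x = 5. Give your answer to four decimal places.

2.5990

Put M_i = S'' at the i-th knot. Here h = (3, 3, 1) and Δ = (5/3, 0, 3), so the interior equations h_(i-1)·M_(i-1) + 2(h_(i-1)+h_i)·M_i + h_i·M_(i+1) = 6(Δ_i − Δ_(i-1)) read
  3·M_0 + 12·M_1 + 3·M_2 = 6(Δ_1 - Δ_0) = -10
  3·M_1 + 8·M_2 + 1·M_3 = 6(Δ_2 - Δ_1) = 18
Natural end conditions: M_0 = M_3 = 0.
Solving the tridiagonal system: M_0 = 0, M_1 = -134/87, M_2 = 82/29, M_3 = 0.
On [4, 7], S(x) = 3 + 11/87·(x - 4) - 67/87·(x - 4)² + 190/783·(x - 4)³.
With (x - 4) = 1: S(5) = 2035/783.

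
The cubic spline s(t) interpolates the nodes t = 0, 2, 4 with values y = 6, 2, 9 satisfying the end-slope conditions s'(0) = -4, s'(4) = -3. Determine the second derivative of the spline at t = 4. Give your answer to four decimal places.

-13.6250

Let M_i = s''(x_i). Step sizes h_i = 2, 2; slopes of the chords Δ_i = (y_(i+1) - y_i)/h_i = -2, 7/2.
  2·M_0 + 8·M_1 + 2·M_2 = 6(Δ_1 - Δ_0) = 33
Clamped end conditions give two more equations: 2h_0·M_0 + h_0·M_1 = 6(Δ_0 - s'(0)) = 12 and h_1·M_1 + 2h_1·M_2 = 6(s'(4) - Δ_1) = -39.
Forward elimination and back-substitution give M_0 = -7/8, M_1 = 31/4, M_2 = -109/8.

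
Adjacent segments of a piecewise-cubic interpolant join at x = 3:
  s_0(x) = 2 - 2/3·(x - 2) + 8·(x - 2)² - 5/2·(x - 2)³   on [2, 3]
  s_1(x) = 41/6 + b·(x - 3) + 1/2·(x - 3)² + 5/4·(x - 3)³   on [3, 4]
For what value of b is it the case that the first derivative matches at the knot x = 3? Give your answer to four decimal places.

7.8333

s_0'(x) = -2/3 + 16·(x - 2) - 15/2·(x - 2)², so s_0'(3) = 47/6. On the right, s_1'(3) = b, so b = 47/6.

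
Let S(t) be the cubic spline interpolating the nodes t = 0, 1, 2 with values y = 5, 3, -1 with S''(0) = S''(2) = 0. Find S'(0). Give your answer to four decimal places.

Let σ_i = S''(x_i). Step sizes h_i = 1, 1; slopes of the chords Δ_i = (y_(i+1) - y_i)/h_i = -2, -4.
  1·σ_0 + 4·σ_1 + 1·σ_2 = 6(Δ_1 - Δ_0) = -12
Natural end conditions: σ_0 = σ_2 = 0.
Hence σ_0 = 0, σ_1 = -3, σ_2 = 0.
On [0, 1], S'(t) = b_0 + 2c_0·t + 3d_0·t² with b_0 = Δ_0 - h_0(2σ_0 + σ_1)/6 = -3/2, c_0 = σ_0/2 = 0, d_0 = (σ_1 - σ_0)/(6h_0) = -1/2. So S'(0) = -3/2.

-1.5000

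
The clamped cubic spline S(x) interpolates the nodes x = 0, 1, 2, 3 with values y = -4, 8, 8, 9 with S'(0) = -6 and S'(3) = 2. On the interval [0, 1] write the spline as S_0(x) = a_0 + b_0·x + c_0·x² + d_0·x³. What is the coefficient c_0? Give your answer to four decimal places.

36.8667

Write m_i for S''(x_i). With h_i = 1, 1, 1 and divided differences Δ_i = 12, 0, 1, the continuity of S' gives the tridiagonal system
  1·m_0 + 4·m_1 + 1·m_2 = 6(Δ_1 - Δ_0) = -72
  1·m_1 + 4·m_2 + 1·m_3 = 6(Δ_2 - Δ_1) = 6
Clamped end conditions give two more equations: 2h_0·m_0 + h_0·m_1 = 6(Δ_0 - S'(0)) = 108 and h_2·m_2 + 2h_2·m_3 = 6(S'(3) - Δ_2) = 6.
Solving the tridiagonal system: m_0 = 1106/15, m_1 = -592/15, m_2 = 182/15, m_3 = -46/15.
On [0, 1], with S_0(x) = a_0 + b_0·x + c_0·x² + d_0·x³: c_0 = m_0/2 = 553/15, d_0 = (m_1 - m_0)/(6h_0) = -283/15, b_0 = Δ_0 - h_0(2m_0 + m_1)/6 = -6.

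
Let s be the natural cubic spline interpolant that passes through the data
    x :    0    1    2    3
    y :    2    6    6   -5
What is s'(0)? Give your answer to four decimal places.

Let m_i = s''(x_i). Step sizes h_i = 1, 1, 1; slopes of the chords Δ_i = (y_(i+1) - y_i)/h_i = 4, 0, -11.
  1·m_0 + 4·m_1 + 1·m_2 = 6(Δ_1 - Δ_0) = -24
  1·m_1 + 4·m_2 + 1·m_3 = 6(Δ_2 - Δ_1) = -66
Natural end conditions: m_0 = m_3 = 0.
Hence m_0 = 0, m_1 = -2, m_2 = -16, m_3 = 0.
On [0, 1], s'(x) = b_0 + 2c_0·x + 3d_0·x² with b_0 = Δ_0 - h_0(2m_0 + m_1)/6 = 13/3, c_0 = m_0/2 = 0, d_0 = (m_1 - m_0)/(6h_0) = -1/3. So s'(0) = 13/3.

4.3333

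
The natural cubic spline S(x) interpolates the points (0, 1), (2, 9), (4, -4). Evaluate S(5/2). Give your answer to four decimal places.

Put M_i = S'' at the i-th knot. Here h = (2, 2) and Δ = (4, -13/2), so the interior equations h_(i-1)·M_(i-1) + 2(h_(i-1)+h_i)·M_i + h_i·M_(i+1) = 6(Δ_i − Δ_(i-1)) read
  2·M_0 + 8·M_1 + 2·M_2 = 6(Δ_1 - Δ_0) = -63
Natural end conditions: M_0 = M_2 = 0.
Solving: M_0 = 0, M_1 = -63/8, M_2 = 0.
On [2, 4], S(x) = 9 - 5/4·(x - 2) - 63/16·(x - 2)² + 21/32·(x - 2)³.
With (x - 2) = 1/2: S(5/2) = 1913/256.

7.4727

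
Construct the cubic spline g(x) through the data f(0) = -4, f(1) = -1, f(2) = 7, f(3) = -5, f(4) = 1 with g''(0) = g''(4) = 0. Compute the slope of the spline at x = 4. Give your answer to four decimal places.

Let m_i = g''(x_i). Step sizes h_i = 1, 1, 1, 1; slopes of the chords Δ_i = (y_(i+1) - y_i)/h_i = 3, 8, -12, 6.
  1·m_0 + 4·m_1 + 1·m_2 = 6(Δ_1 - Δ_0) = 30
  1·m_1 + 4·m_2 + 1·m_3 = 6(Δ_2 - Δ_1) = -120
  1·m_2 + 4·m_3 + 1·m_4 = 6(Δ_3 - Δ_2) = 108
Natural end conditions: m_0 = m_4 = 0.
Hence m_0 = 0, m_1 = 519/28, m_2 = -309/7, m_3 = 1065/28, m_4 = 0.
On [3, 4], g'(x) = b_3 + 2c_3·(x - 3) + 3d_3·(x - 3)² with b_3 = Δ_3 - h_3(2m_3 + m_4)/6 = -187/28, c_3 = m_3/2 = 1065/56, d_3 = (m_4 - m_3)/(6h_3) = -355/56. So g'(4) = 691/56.

12.3393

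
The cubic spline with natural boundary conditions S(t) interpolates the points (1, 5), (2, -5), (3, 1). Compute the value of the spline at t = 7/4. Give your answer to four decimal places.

Let M_i = S''(x_i). Step sizes h_i = 1, 1; slopes of the chords Δ_i = (y_(i+1) - y_i)/h_i = -10, 6.
  1·M_0 + 4·M_1 + 1·M_2 = 6(Δ_1 - Δ_0) = 96
Natural end conditions: M_0 = M_2 = 0.
Solving the tridiagonal system: M_0 = 0, M_1 = 24, M_2 = 0.
On [1, 2], S(t) = 5 - 14·(t - 1) + 0·(t - 1)² + 4·(t - 1)³.
With (t - 1) = 3/4: S(7/4) = -61/16.

-3.8125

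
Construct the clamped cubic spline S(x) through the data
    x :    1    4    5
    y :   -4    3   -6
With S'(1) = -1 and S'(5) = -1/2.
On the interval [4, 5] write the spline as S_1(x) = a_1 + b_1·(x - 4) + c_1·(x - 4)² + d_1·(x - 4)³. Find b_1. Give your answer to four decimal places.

Put m_i = S'' at the i-th knot. Here h = (3, 1) and Δ = (7/3, -9), so the interior equations h_(i-1)·m_(i-1) + 2(h_(i-1)+h_i)·m_i + h_i·m_(i+1) = 6(Δ_i − Δ_(i-1)) read
  3·m_0 + 8·m_1 + 1·m_2 = 6(Δ_1 - Δ_0) = -68
Clamped end conditions give two more equations: 2h_0·m_0 + h_0·m_1 = 6(Δ_0 - S'(1)) = 20 and h_1·m_1 + 2h_1·m_2 = 6(S'(5) - Δ_1) = 51.
Forward elimination and back-substitution give m_0 = 287/24, m_1 = -69/4, m_2 = 273/8.
On [4, 5], with S_1(x) = a_1 + b_1·(x - 4) + c_1·(x - 4)² + d_1·(x - 4)³: c_1 = m_1/2 = -69/8, d_1 = (m_2 - m_1)/(6h_1) = 137/16, b_1 = Δ_1 - h_1(2m_1 + m_2)/6 = -143/16.

-8.9375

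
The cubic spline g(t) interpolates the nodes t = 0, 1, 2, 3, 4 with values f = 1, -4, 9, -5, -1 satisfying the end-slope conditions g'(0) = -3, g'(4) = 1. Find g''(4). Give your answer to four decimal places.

-35.2143

With M_i denoting the second derivative at x_i, h_i = 1, 1, 1, 1, and Δ_i = (y_(i+1) − y_i)/h_i = -5, 13, -14, 4:
  1·M_0 + 4·M_1 + 1·M_2 = 6(Δ_1 - Δ_0) = 108
  1·M_1 + 4·M_2 + 1·M_3 = 6(Δ_2 - Δ_1) = -162
  1·M_2 + 4·M_3 + 1·M_4 = 6(Δ_3 - Δ_2) = 108
Clamped end conditions give two more equations: 2h_0·M_0 + h_0·M_1 = 6(Δ_0 - g'(0)) = -12 and h_3·M_3 + 2h_3·M_4 = 6(g'(4) - Δ_3) = -18.
Forward elimination and back-substitution give M_0 = -445/14, M_1 = 361/7, M_2 = -133/2, M_3 = 367/7, M_4 = -493/14.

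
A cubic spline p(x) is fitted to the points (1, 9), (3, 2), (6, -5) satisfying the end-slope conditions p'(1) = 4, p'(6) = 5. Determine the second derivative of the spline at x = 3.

Put M_i = p'' at the i-th knot. Here h = (2, 3) and Δ = (-7/2, -7/3), so the interior equations h_(i-1)·M_(i-1) + 2(h_(i-1)+h_i)·M_i + h_i·M_(i+1) = 6(Δ_i − Δ_(i-1)) read
  2·M_0 + 10·M_1 + 3·M_2 = 6(Δ_1 - Δ_0) = 7
Clamped end conditions give two more equations: 2h_0·M_0 + h_0·M_1 = 6(Δ_0 - p'(1)) = -45 and h_1·M_1 + 2h_1·M_2 = 6(p'(6) - Δ_1) = 44.
Solving the tridiagonal system: M_0 = -47/4, M_1 = 1, M_2 = 41/6.

1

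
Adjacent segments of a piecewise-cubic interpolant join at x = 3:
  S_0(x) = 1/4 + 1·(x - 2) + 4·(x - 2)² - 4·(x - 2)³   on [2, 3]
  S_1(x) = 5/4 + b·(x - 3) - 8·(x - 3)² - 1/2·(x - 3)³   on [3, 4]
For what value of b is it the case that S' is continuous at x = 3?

S_0'(x) = 1 + 8·(x - 2) - 12·(x - 2)², so S_0'(3) = -3. On the right, S_1'(3) = b, so b = -3.

-3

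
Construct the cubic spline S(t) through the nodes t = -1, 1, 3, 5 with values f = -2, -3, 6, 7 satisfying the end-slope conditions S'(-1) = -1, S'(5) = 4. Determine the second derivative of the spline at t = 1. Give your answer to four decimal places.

Let M_i = S''(x_i). Step sizes h_i = 2, 2, 2; slopes of the chords Δ_i = (y_(i+1) - y_i)/h_i = -1/2, 9/2, 1/2.
  2·M_0 + 8·M_1 + 2·M_2 = 6(Δ_1 - Δ_0) = 30
  2·M_1 + 8·M_2 + 2·M_3 = 6(Δ_2 - Δ_1) = -24
Clamped end conditions give two more equations: 2h_0·M_0 + h_0·M_1 = 6(Δ_0 - S'(-1)) = 3 and h_2·M_2 + 2h_2·M_3 = 6(S'(5) - Δ_2) = 21.
Forward elimination and back-substitution give M_0 = -67/30, M_1 = 179/30, M_2 = -199/30, M_3 = 257/30.

5.9667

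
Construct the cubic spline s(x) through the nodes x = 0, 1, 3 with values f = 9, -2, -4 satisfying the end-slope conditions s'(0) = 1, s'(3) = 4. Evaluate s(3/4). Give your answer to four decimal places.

1.5234

With σ_i denoting the second derivative at x_i, h_i = 1, 2, and Δ_i = (y_(i+1) − y_i)/h_i = -11, -1:
  1·σ_0 + 6·σ_1 + 2·σ_2 = 6(Δ_1 - Δ_0) = 60
Clamped end conditions give two more equations: 2h_0·σ_0 + h_0·σ_1 = 6(Δ_0 - s'(0)) = -72 and h_1·σ_1 + 2h_1·σ_2 = 6(s'(3) - Δ_1) = 30.
Hence σ_0 = -45, σ_1 = 18, σ_2 = -3/2.
On [0, 1], s(x) = 9 + 1·x - 45/2·x² + 21/2·x³.
With x = 3/4: s(3/4) = 195/128.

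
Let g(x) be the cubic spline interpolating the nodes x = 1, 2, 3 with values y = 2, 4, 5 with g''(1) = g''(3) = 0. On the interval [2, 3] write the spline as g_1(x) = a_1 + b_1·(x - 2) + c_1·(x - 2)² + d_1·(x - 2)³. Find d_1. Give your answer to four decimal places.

Write m_i for g''(x_i). With h_i = 1, 1 and divided differences Δ_i = 2, 1, the continuity of g' gives the tridiagonal system
  1·m_0 + 4·m_1 + 1·m_2 = 6(Δ_1 - Δ_0) = -6
Natural end conditions: m_0 = m_2 = 0.
Solving: m_0 = 0, m_1 = -3/2, m_2 = 0.
On [2, 3], with g_1(x) = a_1 + b_1·(x - 2) + c_1·(x - 2)² + d_1·(x - 2)³: c_1 = m_1/2 = -3/4, d_1 = (m_2 - m_1)/(6h_1) = 1/4, b_1 = Δ_1 - h_1(2m_1 + m_2)/6 = 3/2.

0.2500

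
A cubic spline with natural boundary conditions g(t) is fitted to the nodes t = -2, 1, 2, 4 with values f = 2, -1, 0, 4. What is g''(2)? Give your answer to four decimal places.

Let M_i = g''(x_i). Step sizes h_i = 3, 1, 2; slopes of the chords Δ_i = (y_(i+1) - y_i)/h_i = -1, 1, 2.
  3·M_0 + 8·M_1 + 1·M_2 = 6(Δ_1 - Δ_0) = 12
  1·M_1 + 6·M_2 + 2·M_3 = 6(Δ_2 - Δ_1) = 6
Natural end conditions: M_0 = M_3 = 0.
Solving: M_0 = 0, M_1 = 66/47, M_2 = 36/47, M_3 = 0.

0.7660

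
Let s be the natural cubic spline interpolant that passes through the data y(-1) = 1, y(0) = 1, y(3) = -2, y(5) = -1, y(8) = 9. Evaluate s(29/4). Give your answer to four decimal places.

5.9675

Put M_i = s'' at the i-th knot. Here h = (1, 3, 2, 3) and Δ = (0, -1, 1/2, 10/3), so the interior equations h_(i-1)·M_(i-1) + 2(h_(i-1)+h_i)·M_i + h_i·M_(i+1) = 6(Δ_i − Δ_(i-1)) read
  1·M_0 + 8·M_1 + 3·M_2 = 6(Δ_1 - Δ_0) = -6
  3·M_1 + 10·M_2 + 2·M_3 = 6(Δ_2 - Δ_1) = 9
  2·M_2 + 10·M_3 + 3·M_4 = 6(Δ_3 - Δ_2) = 17
Natural end conditions: M_0 = M_4 = 0.
Hence M_0 = 0, M_1 = -124/113, M_2 = 314/339, M_3 = 1027/678, M_4 = 0.
On [5, 8], s(t) = -1 + 411/226·(t - 5) + 1027/1356·(t - 5)² - 1027/12204·(t - 5)³.
With (t - 5) = 9/4: s(29/4) = 172627/28928.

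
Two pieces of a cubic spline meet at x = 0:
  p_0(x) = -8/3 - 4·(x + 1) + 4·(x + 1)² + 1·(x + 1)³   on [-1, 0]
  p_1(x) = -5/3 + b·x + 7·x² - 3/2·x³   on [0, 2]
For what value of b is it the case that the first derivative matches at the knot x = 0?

7

p_0'(x) = -4 + 8·(x + 1) + 3·(x + 1)², so p_0'(0) = 7. On the right, p_1'(0) = b, so b = 7.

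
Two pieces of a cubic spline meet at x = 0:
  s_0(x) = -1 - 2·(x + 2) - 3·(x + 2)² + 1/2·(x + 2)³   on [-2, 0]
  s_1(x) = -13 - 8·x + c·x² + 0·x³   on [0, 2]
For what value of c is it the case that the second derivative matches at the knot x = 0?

0

s_0''(x) = -6 + 3·(x + 2), so s_0''(0) = 0. On the right, s_1''(0) = 2c, so c = 0.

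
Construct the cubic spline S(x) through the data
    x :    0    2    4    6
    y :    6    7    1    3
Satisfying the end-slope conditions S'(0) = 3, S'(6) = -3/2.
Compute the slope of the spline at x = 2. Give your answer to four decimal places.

-2.5000

Write m_i for S''(x_i). With h_i = 2, 2, 2 and divided differences Δ_i = 1/2, -3, 1, the continuity of S' gives the tridiagonal system
  2·m_0 + 8·m_1 + 2·m_2 = 6(Δ_1 - Δ_0) = -21
  2·m_1 + 8·m_2 + 2·m_3 = 6(Δ_2 - Δ_1) = 24
Clamped end conditions give two more equations: 2h_0·m_0 + h_0·m_1 = 6(Δ_0 - S'(0)) = -15 and h_2·m_2 + 2h_2·m_3 = 6(S'(6) - Δ_2) = -15.
Solving the tridiagonal system: m_0 = -2, m_1 = -7/2, m_2 = 11/2, m_3 = -13/2.
On [2, 4], S'(x) = b_1 + 2c_1·(x - 2) + 3d_1·(x - 2)² with b_1 = Δ_1 - h_1(2m_1 + m_2)/6 = -5/2, c_1 = m_1/2 = -7/4, d_1 = (m_2 - m_1)/(6h_1) = 3/4. So S'(2) = -5/2.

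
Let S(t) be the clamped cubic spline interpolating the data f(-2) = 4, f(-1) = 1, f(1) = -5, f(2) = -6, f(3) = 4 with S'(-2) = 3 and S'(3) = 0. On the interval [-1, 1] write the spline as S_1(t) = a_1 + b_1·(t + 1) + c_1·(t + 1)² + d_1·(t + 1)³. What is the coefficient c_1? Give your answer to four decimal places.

With m_i denoting the second derivative at x_i, h_i = 1, 2, 1, 1, and Δ_i = (y_(i+1) − y_i)/h_i = -3, -3, -1, 10:
  1·m_0 + 6·m_1 + 2·m_2 = 6(Δ_1 - Δ_0) = 0
  2·m_1 + 6·m_2 + 1·m_3 = 6(Δ_2 - Δ_1) = 12
  1·m_2 + 4·m_3 + 1·m_4 = 6(Δ_3 - Δ_2) = 66
Clamped end conditions give two more equations: 2h_0·m_0 + h_0·m_1 = 6(Δ_0 - S'(-2)) = -36 and h_3·m_3 + 2h_3·m_4 = 6(S'(3) - Δ_3) = -60.
Forward elimination and back-substitution give m_0 = -327/16, m_1 = 39/8, m_2 = -141/32, m_3 = 459/16, m_4 = -1419/32.
On [-1, 1], with S_1(t) = a_1 + b_1·(t + 1) + c_1·(t + 1)² + d_1·(t + 1)³: c_1 = m_1/2 = 39/16, d_1 = (m_2 - m_1)/(6h_1) = -99/128, b_1 = Δ_1 - h_1(2m_1 + m_2)/6 = -153/32.

2.4375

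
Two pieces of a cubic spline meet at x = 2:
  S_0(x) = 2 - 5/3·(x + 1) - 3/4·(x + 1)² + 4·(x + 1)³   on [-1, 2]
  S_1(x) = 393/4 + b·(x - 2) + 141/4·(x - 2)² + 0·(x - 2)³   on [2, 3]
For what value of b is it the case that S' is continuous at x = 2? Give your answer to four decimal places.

S_0'(x) = -5/3 - 3/2·(x + 1) + 12·(x + 1)², so S_0'(2) = 611/6. On the right, S_1'(2) = b, so b = 611/6.

101.8333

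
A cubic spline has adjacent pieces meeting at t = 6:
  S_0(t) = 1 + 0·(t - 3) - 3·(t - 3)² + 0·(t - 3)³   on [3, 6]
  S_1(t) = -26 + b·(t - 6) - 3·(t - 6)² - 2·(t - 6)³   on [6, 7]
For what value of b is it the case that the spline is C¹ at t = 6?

S_0'(t) = 0 - 6·(t - 3) + 0·(t - 3)², so S_0'(6) = -18. On the right, S_1'(6) = b, so b = -18.

-18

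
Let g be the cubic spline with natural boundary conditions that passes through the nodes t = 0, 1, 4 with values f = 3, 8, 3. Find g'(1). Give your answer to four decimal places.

Let m_i = g''(x_i). Step sizes h_i = 1, 3; slopes of the chords Δ_i = (y_(i+1) - y_i)/h_i = 5, -5/3.
  1·m_0 + 8·m_1 + 3·m_2 = 6(Δ_1 - Δ_0) = -40
Natural end conditions: m_0 = m_2 = 0.
Forward elimination and back-substitution give m_0 = 0, m_1 = -5, m_2 = 0.
On [1, 4], g'(t) = b_1 + 2c_1·(t - 1) + 3d_1·(t - 1)² with b_1 = Δ_1 - h_1(2m_1 + m_2)/6 = 10/3, c_1 = m_1/2 = -5/2, d_1 = (m_2 - m_1)/(6h_1) = 5/18. So g'(1) = 10/3.

3.3333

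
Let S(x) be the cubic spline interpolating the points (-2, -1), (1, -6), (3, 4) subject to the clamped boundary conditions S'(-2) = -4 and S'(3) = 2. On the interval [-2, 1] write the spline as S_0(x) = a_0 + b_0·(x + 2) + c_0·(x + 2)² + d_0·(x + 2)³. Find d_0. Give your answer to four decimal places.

0.3370

Put m_i = S'' at the i-th knot. Here h = (3, 2) and Δ = (-5/3, 5), so the interior equations h_(i-1)·m_(i-1) + 2(h_(i-1)+h_i)·m_i + h_i·m_(i+1) = 6(Δ_i − Δ_(i-1)) read
  3·m_0 + 10·m_1 + 2·m_2 = 6(Δ_1 - Δ_0) = 40
Clamped end conditions give two more equations: 2h_0·m_0 + h_0·m_1 = 6(Δ_0 - S'(-2)) = 14 and h_1·m_1 + 2h_1·m_2 = 6(S'(3) - Δ_1) = -18.
Hence m_0 = -7/15, m_1 = 28/5, m_2 = -73/10.
On [-2, 1], with S_0(x) = a_0 + b_0·(x + 2) + c_0·(x + 2)² + d_0·(x + 2)³: c_0 = m_0/2 = -7/30, d_0 = (m_1 - m_0)/(6h_0) = 91/270, b_0 = Δ_0 - h_0(2m_0 + m_1)/6 = -4.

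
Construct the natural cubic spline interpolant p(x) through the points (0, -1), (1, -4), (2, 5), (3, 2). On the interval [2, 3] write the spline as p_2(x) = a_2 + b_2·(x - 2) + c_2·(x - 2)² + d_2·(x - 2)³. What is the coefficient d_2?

Write M_i for p''(x_i). With h_i = 1, 1, 1 and divided differences Δ_i = -3, 9, -3, the continuity of p' gives the tridiagonal system
  1·M_0 + 4·M_1 + 1·M_2 = 6(Δ_1 - Δ_0) = 72
  1·M_1 + 4·M_2 + 1·M_3 = 6(Δ_2 - Δ_1) = -72
Natural end conditions: M_0 = M_3 = 0.
Solving the tridiagonal system: M_0 = 0, M_1 = 24, M_2 = -24, M_3 = 0.
On [2, 3], with p_2(x) = a_2 + b_2·(x - 2) + c_2·(x - 2)² + d_2·(x - 2)³: c_2 = M_2/2 = -12, d_2 = (M_3 - M_2)/(6h_2) = 4, b_2 = Δ_2 - h_2(2M_2 + M_3)/6 = 5.

4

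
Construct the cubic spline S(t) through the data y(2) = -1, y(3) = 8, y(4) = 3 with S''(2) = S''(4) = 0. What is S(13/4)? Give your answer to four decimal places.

7.8984

Put M_i = S'' at the i-th knot. Here h = (1, 1) and Δ = (9, -5), so the interior equations h_(i-1)·M_(i-1) + 2(h_(i-1)+h_i)·M_i + h_i·M_(i+1) = 6(Δ_i − Δ_(i-1)) read
  1·M_0 + 4·M_1 + 1·M_2 = 6(Δ_1 - Δ_0) = -84
Natural end conditions: M_0 = M_2 = 0.
Forward elimination and back-substitution give M_0 = 0, M_1 = -21, M_2 = 0.
On [3, 4], S(t) = 8 + 2·(t - 3) - 21/2·(t - 3)² + 7/2·(t - 3)³.
With (t - 3) = 1/4: S(13/4) = 1011/128.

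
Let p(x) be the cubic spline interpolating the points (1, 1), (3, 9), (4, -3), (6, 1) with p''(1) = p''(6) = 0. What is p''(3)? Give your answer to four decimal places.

Let m_i = p''(x_i). Step sizes h_i = 2, 1, 2; slopes of the chords Δ_i = (y_(i+1) - y_i)/h_i = 4, -12, 2.
  2·m_0 + 6·m_1 + 1·m_2 = 6(Δ_1 - Δ_0) = -96
  1·m_1 + 6·m_2 + 2·m_3 = 6(Δ_2 - Δ_1) = 84
Natural end conditions: m_0 = m_3 = 0.
Solving: m_0 = 0, m_1 = -132/7, m_2 = 120/7, m_3 = 0.

-18.8571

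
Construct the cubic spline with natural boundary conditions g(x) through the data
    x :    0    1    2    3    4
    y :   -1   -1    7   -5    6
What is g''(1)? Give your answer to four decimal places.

Put σ_i = g'' at the i-th knot. Here h = (1, 1, 1, 1) and Δ = (0, 8, -12, 11), so the interior equations h_(i-1)·σ_(i-1) + 2(h_(i-1)+h_i)·σ_i + h_i·σ_(i+1) = 6(Δ_i − Δ_(i-1)) read
  1·σ_0 + 4·σ_1 + 1·σ_2 = 6(Δ_1 - Δ_0) = 48
  1·σ_1 + 4·σ_2 + 1·σ_3 = 6(Δ_2 - Δ_1) = -120
  1·σ_2 + 4·σ_3 + 1·σ_4 = 6(Δ_3 - Δ_2) = 138
Natural end conditions: σ_0 = σ_4 = 0.
Solving the tridiagonal system: σ_0 = 0, σ_1 = 669/28, σ_2 = -333/7, σ_3 = 1299/28, σ_4 = 0.

23.8929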